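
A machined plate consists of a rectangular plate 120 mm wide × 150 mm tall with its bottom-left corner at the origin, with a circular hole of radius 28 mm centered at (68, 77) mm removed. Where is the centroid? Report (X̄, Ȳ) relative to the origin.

plate: A = 120 × 150 = 18000.00, centroid at (60.00, 75.00).
hole: A = −π·28² = -2463.01, centroid at (68.00, 77.00).
ΣA = 15536.99 mm², ΣAX̄ = 912515.41 mm³, ΣAȲ = 1160348.33 mm³.
X̄ = 912515.41/15536.99 = 58.73 mm; Ȳ = 1160348.33/15536.99 = 74.68 mm.

X̄ = 58.73 mm, Ȳ = 74.68 mm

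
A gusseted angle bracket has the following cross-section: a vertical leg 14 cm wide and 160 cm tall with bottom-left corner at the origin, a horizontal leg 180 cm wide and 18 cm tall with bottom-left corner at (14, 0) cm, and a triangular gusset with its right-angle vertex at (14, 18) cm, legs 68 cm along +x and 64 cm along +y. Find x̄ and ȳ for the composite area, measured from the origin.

x̄ = 56.48 cm, ȳ = 38.39 cm

vertical leg: A = 14 × 160 = 2240.00, centroid at (7.00, 80.00).
horizontal leg: A = 180 × 18 = 3240.00, centroid at (104.00, 9.00).
gusset: A = ½·68·64 = 2176.00, centroid at (36.67, 39.33).
ΣA = 7656.00 cm²
ΣAx̄ = (2240.00)(7.00) + (3240.00)(104.00) + (2176.00)(36.67) = 432426.67 cm³
ΣAȳ = (2240.00)(80.00) + (3240.00)(9.00) + (2176.00)(39.33) = 293949.33 cm³
x̄ = 432426.67 / 7656.00 = 56.48 cm
ȳ = 293949.33 / 7656.00 = 38.39 cm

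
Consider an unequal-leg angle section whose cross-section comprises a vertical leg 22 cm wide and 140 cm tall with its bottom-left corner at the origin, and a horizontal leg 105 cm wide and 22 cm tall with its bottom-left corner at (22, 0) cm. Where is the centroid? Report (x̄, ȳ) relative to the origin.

x̄ = 38.21 cm, ȳ = 44.71 cm

vertical leg: A = 22 × 140 = 3080.00, centroid at (11.00, 70.00).
horizontal leg: A = 105 × 22 = 2310.00, centroid at (74.50, 11.00).
ΣA = 5390.00 cm²
ΣAx̄ = (3080.00)(11.00) + (2310.00)(74.50) = 205975.00 cm³
ΣAȳ = (3080.00)(70.00) + (2310.00)(11.00) = 241010.00 cm³
x̄ = 205975.00 / 5390.00 = 38.21 cm
ȳ = 241010.00 / 5390.00 = 44.71 cm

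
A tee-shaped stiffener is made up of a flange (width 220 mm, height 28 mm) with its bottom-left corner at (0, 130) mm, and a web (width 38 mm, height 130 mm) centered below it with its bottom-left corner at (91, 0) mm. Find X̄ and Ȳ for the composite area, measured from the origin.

X̄ = 110.00 mm, Ȳ = 108.84 mm

Part | A | x̄ᵢ | ȳᵢ | A·x̄ᵢ | A·ȳᵢ
web | 4940.00 | 110.00 | 65.00 | 543400.00 | 321100.00
flange | 6160.00 | 110.00 | 144.00 | 677600.00 | 887040.00
Σ | 11100.00 |  |  | 1221000.00 | 1208140.00
X̄ = 1221000.00 / 11100.00 = 110.00 mm
Ȳ = 1208140.00 / 11100.00 = 108.84 mm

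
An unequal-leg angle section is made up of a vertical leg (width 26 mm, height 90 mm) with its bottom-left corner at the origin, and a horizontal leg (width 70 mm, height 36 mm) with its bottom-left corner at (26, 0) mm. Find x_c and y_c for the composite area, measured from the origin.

Part | A | x̄ᵢ | ȳᵢ | A·x̄ᵢ | A·ȳᵢ
vertical leg | 2340.00 | 13.00 | 45.00 | 30420.00 | 105300.00
horizontal leg | 2520.00 | 61.00 | 18.00 | 153720.00 | 45360.00
Σ | 4860.00 |  |  | 184140.00 | 150660.00
x_c = 184140.00 / 4860.00 = 37.89 mm
y_c = 150660.00 / 4860.00 = 31.00 mm

x_c = 37.89 mm, y_c = 31.00 mm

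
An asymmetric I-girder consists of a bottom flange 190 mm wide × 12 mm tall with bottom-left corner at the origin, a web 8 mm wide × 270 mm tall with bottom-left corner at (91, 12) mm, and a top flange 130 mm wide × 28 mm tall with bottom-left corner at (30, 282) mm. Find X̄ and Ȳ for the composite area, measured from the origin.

X̄ = 95.00 mm, Ȳ = 174.34 mm

bottom flange: A = 190 × 12 = 2280.00, centroid at (95.00, 6.00).
web: A = 8 × 270 = 2160.00, centroid at (95.00, 147.00).
top flange: A = 130 × 28 = 3640.00, centroid at (95.00, 296.00).
ΣA = 8080.00 mm², ΣAX̄ = 767600.00 mm³, ΣAȲ = 1408640.00 mm³.
X̄ = 767600.00/8080.00 = 95.00 mm; Ȳ = 1408640.00/8080.00 = 174.34 mm.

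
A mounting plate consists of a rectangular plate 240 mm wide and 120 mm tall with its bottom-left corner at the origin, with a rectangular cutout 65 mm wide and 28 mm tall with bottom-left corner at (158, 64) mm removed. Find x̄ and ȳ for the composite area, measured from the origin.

x̄ = 115.24 mm, ȳ = 58.79 mm

plate: A = 240 × 120 = 28800.00, centroid at (120.00, 60.00).
hole: A = −(65 × 28) = -1820.00, centroid at (190.50, 78.00).
ΣA = 26980.00 mm²
ΣAx̄ = (28800.00)(120.00) + (-1820.00)(190.50) = 3109290.00 mm³
ΣAȳ = (28800.00)(60.00) + (-1820.00)(78.00) = 1586040.00 mm³
x̄ = 3109290.00 / 26980.00 = 115.24 mm
ȳ = 1586040.00 / 26980.00 = 58.79 mm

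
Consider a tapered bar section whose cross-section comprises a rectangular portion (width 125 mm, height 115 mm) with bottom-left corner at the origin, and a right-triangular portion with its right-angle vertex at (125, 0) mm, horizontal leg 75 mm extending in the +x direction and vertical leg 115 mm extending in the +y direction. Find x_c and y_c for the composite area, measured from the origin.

rectangular portion: A = 125 × 115 = 14375.00, centroid at (62.50, 57.50).
triangular portion: A = ½·75·115 = 4312.50, centroid at (150.00, 38.33).
ΣA = 18687.50 mm²
ΣAx_c = (14375.00)(62.50) + (4312.50)(150.00) = 1545312.50 mm³
ΣAy_c = (14375.00)(57.50) + (4312.50)(38.33) = 991875.00 mm³
x_c = 1545312.50 / 18687.50 = 82.69 mm
y_c = 991875.00 / 18687.50 = 53.08 mm

x_c = 82.69 mm, y_c = 53.08 mm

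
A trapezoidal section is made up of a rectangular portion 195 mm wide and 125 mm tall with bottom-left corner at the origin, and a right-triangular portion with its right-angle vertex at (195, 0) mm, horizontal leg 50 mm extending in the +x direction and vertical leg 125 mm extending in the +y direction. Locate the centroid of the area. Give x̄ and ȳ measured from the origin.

Part | A | x̄ᵢ | ȳᵢ | A·x̄ᵢ | A·ȳᵢ
rectangular portion | 24375.00 | 97.50 | 62.50 | 2376562.50 | 1523437.50
triangular portion | 3125.00 | 211.67 | 41.67 | 661458.33 | 130208.33
Σ | 27500.00 |  |  | 3038020.83 | 1653645.83
x̄ = 3038020.83 / 27500.00 = 110.47 mm
ȳ = 1653645.83 / 27500.00 = 60.13 mm

x̄ = 110.47 mm, ȳ = 60.13 mm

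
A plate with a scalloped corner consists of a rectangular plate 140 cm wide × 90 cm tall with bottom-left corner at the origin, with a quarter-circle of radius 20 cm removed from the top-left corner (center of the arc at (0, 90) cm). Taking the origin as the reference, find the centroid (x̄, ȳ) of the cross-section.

Part | A | x̄ᵢ | ȳᵢ | A·x̄ᵢ | A·ȳᵢ
plate | 12600.00 | 70.00 | 45.00 | 882000.00 | 567000.00
removed quarter-circle | -314.16 | 8.49 | 81.51 | -2666.67 | -25607.67
Σ | 12285.84 |  |  | 879333.33 | 541392.33
x̄ = 879333.33 / 12285.84 = 71.57 cm
ȳ = 541392.33 / 12285.84 = 44.07 cm

x̄ = 71.57 cm, ȳ = 44.07 cm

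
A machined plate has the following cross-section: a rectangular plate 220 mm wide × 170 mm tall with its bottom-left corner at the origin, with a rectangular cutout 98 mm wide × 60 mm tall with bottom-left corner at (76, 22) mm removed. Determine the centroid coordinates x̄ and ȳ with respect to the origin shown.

x̄ = 107.20 mm, ȳ = 91.16 mm

plate: A = 220 × 170 = 37400.00, centroid at (110.00, 85.00).
hole: A = −(98 × 60) = -5880.00, centroid at (125.00, 52.00).
ΣA = 31520.00 mm², ΣAx̄ = 3379000.00 mm³, ΣAȳ = 2873240.00 mm³.
x̄ = 3379000.00/31520.00 = 107.20 mm; ȳ = 2873240.00/31520.00 = 91.16 mm.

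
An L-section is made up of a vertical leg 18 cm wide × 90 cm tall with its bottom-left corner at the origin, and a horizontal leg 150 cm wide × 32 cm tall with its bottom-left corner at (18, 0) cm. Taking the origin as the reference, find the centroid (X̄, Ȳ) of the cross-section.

Part | A | x̄ᵢ | ȳᵢ | A·x̄ᵢ | A·ȳᵢ
vertical leg | 1620.00 | 9.00 | 45.00 | 14580.00 | 72900.00
horizontal leg | 4800.00 | 93.00 | 16.00 | 446400.00 | 76800.00
Σ | 6420.00 |  |  | 460980.00 | 149700.00
X̄ = 460980.00 / 6420.00 = 71.80 cm
Ȳ = 149700.00 / 6420.00 = 23.32 cm

X̄ = 71.80 cm, Ȳ = 23.32 cm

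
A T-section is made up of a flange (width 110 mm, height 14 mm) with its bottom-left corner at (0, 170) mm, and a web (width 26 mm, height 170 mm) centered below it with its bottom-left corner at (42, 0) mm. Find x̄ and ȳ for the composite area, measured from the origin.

Part | A | x̄ᵢ | ȳᵢ | A·x̄ᵢ | A·ȳᵢ
web | 4420.00 | 55.00 | 85.00 | 243100.00 | 375700.00
flange | 1540.00 | 55.00 | 177.00 | 84700.00 | 272580.00
Σ | 5960.00 |  |  | 327800.00 | 648280.00
x̄ = 327800.00 / 5960.00 = 55.00 mm
ȳ = 648280.00 / 5960.00 = 108.77 mm

x̄ = 55.00 mm, ȳ = 108.77 mm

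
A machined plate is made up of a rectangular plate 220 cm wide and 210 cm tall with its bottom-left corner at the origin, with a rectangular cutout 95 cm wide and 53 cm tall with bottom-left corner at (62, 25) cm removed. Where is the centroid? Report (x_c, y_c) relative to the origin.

plate: A = 220 × 210 = 46200.00, centroid at (110.00, 105.00).
hole: A = −(95 × 53) = -5035.00, centroid at (109.50, 51.50).
ΣA = 41165.00 cm²
ΣAx_c = (46200.00)(110.00) + (-5035.00)(109.50) = 4530667.50 cm³
ΣAy_c = (46200.00)(105.00) + (-5035.00)(51.50) = 4591697.50 cm³
x_c = 4530667.50 / 41165.00 = 110.06 cm
y_c = 4591697.50 / 41165.00 = 111.54 cm

x_c = 110.06 cm, y_c = 111.54 cm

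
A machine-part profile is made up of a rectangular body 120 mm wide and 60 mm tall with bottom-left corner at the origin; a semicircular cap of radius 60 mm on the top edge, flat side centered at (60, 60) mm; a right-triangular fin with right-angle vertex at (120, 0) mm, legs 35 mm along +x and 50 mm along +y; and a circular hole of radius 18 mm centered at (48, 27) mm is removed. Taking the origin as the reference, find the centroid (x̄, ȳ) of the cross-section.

x̄ = 65.89 mm, ȳ = 54.00 mm

rectangular body: A = 120 × 60 = 7200.00, centroid at (60.00, 30.00).
semicircular top: A = ½π·60² = 5654.87, centroid at (60.00, 85.46).
triangular fin: A = ½·35·50 = 875.00, centroid at (131.67, 16.67).
hole: A = −π·18² = -1017.88, centroid at (48.00, 27.00).
ΣA = 12711.99 mm², ΣAx̄ = 837642.29 mm³, ΣAȳ = 686392.69 mm³.
x̄ = 837642.29/12711.99 = 65.89 mm; ȳ = 686392.69/12711.99 = 54.00 mm.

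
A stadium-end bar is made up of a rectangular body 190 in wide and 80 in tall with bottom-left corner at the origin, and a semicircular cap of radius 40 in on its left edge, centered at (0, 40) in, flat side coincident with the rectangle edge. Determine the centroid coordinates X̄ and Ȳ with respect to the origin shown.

Part | A | x̄ᵢ | ȳᵢ | A·x̄ᵢ | A·ȳᵢ
rectangular body | 15200.00 | 95.00 | 40.00 | 1444000.00 | 608000.00
semicircular end | 2513.27 | -16.98 | 40.00 | -42666.67 | 100530.96
Σ | 17713.27 |  |  | 1401333.33 | 708530.96
X̄ = 1401333.33 / 17713.27 = 79.11 in
Ȳ = 708530.96 / 17713.27 = 40.00 in

X̄ = 79.11 in, Ȳ = 40.00 in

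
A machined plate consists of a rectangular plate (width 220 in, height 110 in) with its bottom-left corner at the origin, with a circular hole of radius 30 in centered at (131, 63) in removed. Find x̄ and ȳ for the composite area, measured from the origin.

x̄ = 107.22 in, ȳ = 53.94 in

plate: A = 220 × 110 = 24200.00, centroid at (110.00, 55.00).
hole: A = −π·30² = -2827.43, centroid at (131.00, 63.00).
ΣA = 21372.57 in², ΣAx̄ = 2291606.23 in³, ΣAȳ = 1152871.70 in³.
x̄ = 2291606.23/21372.57 = 107.22 in; ȳ = 1152871.70/21372.57 = 53.94 in.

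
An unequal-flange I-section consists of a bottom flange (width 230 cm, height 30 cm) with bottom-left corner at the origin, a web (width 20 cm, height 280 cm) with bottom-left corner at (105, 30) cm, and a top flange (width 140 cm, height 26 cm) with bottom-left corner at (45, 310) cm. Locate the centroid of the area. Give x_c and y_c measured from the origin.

Part | A | x̄ᵢ | ȳᵢ | A·x̄ᵢ | A·ȳᵢ
bottom flange | 6900.00 | 115.00 | 15.00 | 793500.00 | 103500.00
web | 5600.00 | 115.00 | 170.00 | 644000.00 | 952000.00
top flange | 3640.00 | 115.00 | 323.00 | 418600.00 | 1175720.00
Σ | 16140.00 |  |  | 1856100.00 | 2231220.00
x_c = 1856100.00 / 16140.00 = 115.00 cm
y_c = 2231220.00 / 16140.00 = 138.24 cm

x_c = 115.00 cm, y_c = 138.24 cm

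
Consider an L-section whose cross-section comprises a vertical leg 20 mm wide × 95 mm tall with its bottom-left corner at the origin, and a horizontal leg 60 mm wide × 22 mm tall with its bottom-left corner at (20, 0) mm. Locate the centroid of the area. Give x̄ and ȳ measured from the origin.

Part | A | x̄ᵢ | ȳᵢ | A·x̄ᵢ | A·ȳᵢ
vertical leg | 1900.00 | 10.00 | 47.50 | 19000.00 | 90250.00
horizontal leg | 1320.00 | 50.00 | 11.00 | 66000.00 | 14520.00
Σ | 3220.00 |  |  | 85000.00 | 104770.00
x̄ = 85000.00 / 3220.00 = 26.40 mm
ȳ = 104770.00 / 3220.00 = 32.54 mm

x̄ = 26.40 mm, ȳ = 32.54 mm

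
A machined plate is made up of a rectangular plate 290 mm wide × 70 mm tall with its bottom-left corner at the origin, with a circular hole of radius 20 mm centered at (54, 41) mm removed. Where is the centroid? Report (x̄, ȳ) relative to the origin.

x̄ = 151.00 mm, ȳ = 34.60 mm

plate: A = 290 × 70 = 20300.00, centroid at (145.00, 35.00).
hole: A = −π·20² = -1256.64, centroid at (54.00, 41.00).
ΣA = 19043.36 mm²
ΣAx̄ = (20300.00)(145.00) + (-1256.64)(54.00) = 2875641.60 mm³
ΣAȳ = (20300.00)(35.00) + (-1256.64)(41.00) = 658977.88 mm³
x̄ = 2875641.60 / 19043.36 = 151.00 mm
ȳ = 658977.88 / 19043.36 = 34.60 mm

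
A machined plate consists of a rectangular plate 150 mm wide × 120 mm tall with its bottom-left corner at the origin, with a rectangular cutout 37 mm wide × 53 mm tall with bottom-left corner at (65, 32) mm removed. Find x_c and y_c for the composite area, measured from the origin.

x_c = 73.96 mm, y_c = 60.18 mm

plate: A = 150 × 120 = 18000.00, centroid at (75.00, 60.00).
hole: A = −(37 × 53) = -1961.00, centroid at (83.50, 58.50).
ΣA = 16039.00 mm², ΣAx_c = 1186256.50 mm³, ΣAy_c = 965281.50 mm³.
x_c = 1186256.50/16039.00 = 73.96 mm; y_c = 965281.50/16039.00 = 60.18 mm.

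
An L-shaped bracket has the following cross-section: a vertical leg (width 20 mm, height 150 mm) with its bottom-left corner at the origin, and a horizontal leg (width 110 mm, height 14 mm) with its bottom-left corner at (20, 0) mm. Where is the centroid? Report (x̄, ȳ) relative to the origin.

x̄ = 32.05 mm, ȳ = 51.93 mm

vertical leg: A = 20 × 150 = 3000.00, centroid at (10.00, 75.00).
horizontal leg: A = 110 × 14 = 1540.00, centroid at (75.00, 7.00).
ΣA = 4540.00 mm²
ΣAx̄ = (3000.00)(10.00) + (1540.00)(75.00) = 145500.00 mm³
ΣAȳ = (3000.00)(75.00) + (1540.00)(7.00) = 235780.00 mm³
x̄ = 145500.00 / 4540.00 = 32.05 mm
ȳ = 235780.00 / 4540.00 = 51.93 mm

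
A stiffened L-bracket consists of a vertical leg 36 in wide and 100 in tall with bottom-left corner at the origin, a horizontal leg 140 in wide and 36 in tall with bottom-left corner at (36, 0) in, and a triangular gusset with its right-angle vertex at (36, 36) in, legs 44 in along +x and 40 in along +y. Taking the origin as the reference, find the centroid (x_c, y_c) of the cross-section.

Part | A | x̄ᵢ | ȳᵢ | A·x̄ᵢ | A·ȳᵢ
vertical leg | 3600.00 | 18.00 | 50.00 | 64800.00 | 180000.00
horizontal leg | 5040.00 | 106.00 | 18.00 | 534240.00 | 90720.00
gusset | 880.00 | 50.67 | 49.33 | 44586.67 | 43413.33
Σ | 9520.00 |  |  | 643626.67 | 314133.33
x_c = 643626.67 / 9520.00 = 67.61 in
y_c = 314133.33 / 9520.00 = 33.00 in

x_c = 67.61 in, y_c = 33.00 in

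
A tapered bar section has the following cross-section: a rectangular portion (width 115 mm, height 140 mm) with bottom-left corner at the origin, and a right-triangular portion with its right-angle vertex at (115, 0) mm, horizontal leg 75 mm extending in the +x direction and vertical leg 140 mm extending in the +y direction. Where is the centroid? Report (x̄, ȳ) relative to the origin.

rectangular portion: A = 115 × 140 = 16100.00, centroid at (57.50, 70.00).
triangular portion: A = ½·75·140 = 5250.00, centroid at (140.00, 46.67).
ΣA = 21350.00 mm², ΣAx̄ = 1660750.00 mm³, ΣAȳ = 1372000.00 mm³.
x̄ = 1660750.00/21350.00 = 77.79 mm; ȳ = 1372000.00/21350.00 = 64.26 mm.

x̄ = 77.79 mm, ȳ = 64.26 mm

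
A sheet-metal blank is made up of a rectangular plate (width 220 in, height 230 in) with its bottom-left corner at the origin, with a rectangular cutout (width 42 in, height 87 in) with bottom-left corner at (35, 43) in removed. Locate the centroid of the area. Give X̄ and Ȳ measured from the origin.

X̄ = 114.20 in, Ȳ = 117.22 in

Part | A | x̄ᵢ | ȳᵢ | A·x̄ᵢ | A·ȳᵢ
plate | 50600.00 | 110.00 | 115.00 | 5566000.00 | 5819000.00
hole | -3654.00 | 56.00 | 86.50 | -204624.00 | -316071.00
Σ | 46946.00 |  |  | 5361376.00 | 5502929.00
X̄ = 5361376.00 / 46946.00 = 114.20 in
Ȳ = 5502929.00 / 46946.00 = 117.22 in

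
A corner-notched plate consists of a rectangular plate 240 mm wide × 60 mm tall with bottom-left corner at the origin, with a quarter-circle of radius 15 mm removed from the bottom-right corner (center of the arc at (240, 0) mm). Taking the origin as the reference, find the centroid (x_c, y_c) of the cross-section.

Part | A | x̄ᵢ | ȳᵢ | A·x̄ᵢ | A·ȳᵢ
plate | 14400.00 | 120.00 | 30.00 | 1728000.00 | 432000.00
removed quarter-circle | -176.71 | 233.63 | 6.37 | -41286.50 | -1125.00
Σ | 14223.29 |  |  | 1686713.50 | 430875.00
x_c = 1686713.50 / 14223.29 = 118.59 mm
y_c = 430875.00 / 14223.29 = 30.29 mm

x_c = 118.59 mm, y_c = 30.29 mm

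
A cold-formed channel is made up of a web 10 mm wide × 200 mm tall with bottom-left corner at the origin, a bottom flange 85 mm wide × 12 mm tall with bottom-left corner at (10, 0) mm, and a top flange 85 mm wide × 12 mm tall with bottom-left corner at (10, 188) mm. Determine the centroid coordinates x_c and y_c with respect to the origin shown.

web: A = 10 × 200 = 2000.00, centroid at (5.00, 100.00).
bottom flange: A = 85 × 12 = 1020.00, centroid at (52.50, 6.00).
top flange: A = 85 × 12 = 1020.00, centroid at (52.50, 194.00).
ΣA = 4040.00 mm², ΣAx_c = 117100.00 mm³, ΣAy_c = 404000.00 mm³.
x_c = 117100.00/4040.00 = 28.99 mm; y_c = 404000.00/4040.00 = 100.00 mm.

x_c = 28.99 mm, y_c = 100.00 mm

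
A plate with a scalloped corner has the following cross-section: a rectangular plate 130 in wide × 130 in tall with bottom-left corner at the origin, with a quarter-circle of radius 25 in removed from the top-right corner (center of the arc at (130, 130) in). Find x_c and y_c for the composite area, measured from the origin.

Part | A | x̄ᵢ | ȳᵢ | A·x̄ᵢ | A·ȳᵢ
plate | 16900.00 | 65.00 | 65.00 | 1098500.00 | 1098500.00
removed quarter-circle | -490.87 | 119.39 | 119.39 | -58605.27 | -58605.27
Σ | 16409.13 |  |  | 1039894.73 | 1039894.73
x_c = 1039894.73 / 16409.13 = 63.37 in
y_c = 1039894.73 / 16409.13 = 63.37 in

x_c = 63.37 in, y_c = 63.37 in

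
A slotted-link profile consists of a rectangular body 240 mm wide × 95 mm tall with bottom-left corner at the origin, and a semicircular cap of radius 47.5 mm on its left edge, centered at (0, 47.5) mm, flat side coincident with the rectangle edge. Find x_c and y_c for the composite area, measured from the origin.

rectangular body: A = 240 × 95 = 22800.00, centroid at (120.00, 47.50).
semicircular end: A = ½π·47.5² = 3544.11, centroid at (-20.16, 47.50).
ΣA = 26344.11 mm², ΣAx_c = 2664552.08 mm³, ΣAy_c = 1251345.19 mm³.
x_c = 2664552.08/26344.11 = 101.14 mm; y_c = 1251345.19/26344.11 = 47.50 mm.

x_c = 101.14 mm, y_c = 47.50 mm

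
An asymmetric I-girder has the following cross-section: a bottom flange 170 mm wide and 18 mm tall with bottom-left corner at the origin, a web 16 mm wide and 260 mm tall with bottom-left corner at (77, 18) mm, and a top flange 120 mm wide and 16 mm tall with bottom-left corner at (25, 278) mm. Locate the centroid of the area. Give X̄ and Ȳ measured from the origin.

X̄ = 85.00 mm, Ȳ = 130.45 mm

bottom flange: A = 170 × 18 = 3060.00, centroid at (85.00, 9.00).
web: A = 16 × 260 = 4160.00, centroid at (85.00, 148.00).
top flange: A = 120 × 16 = 1920.00, centroid at (85.00, 286.00).
ΣA = 9140.00 mm²
ΣAX̄ = (3060.00)(85.00) + (4160.00)(85.00) + (1920.00)(85.00) = 776900.00 mm³
ΣAȲ = (3060.00)(9.00) + (4160.00)(148.00) + (1920.00)(286.00) = 1192340.00 mm³
X̄ = 776900.00 / 9140.00 = 85.00 mm
Ȳ = 1192340.00 / 9140.00 = 130.45 mm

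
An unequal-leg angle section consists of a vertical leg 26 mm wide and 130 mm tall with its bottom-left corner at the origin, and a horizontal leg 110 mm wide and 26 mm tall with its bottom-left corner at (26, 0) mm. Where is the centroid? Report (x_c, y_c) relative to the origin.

x_c = 44.17 mm, y_c = 41.17 mm

Part | A | x̄ᵢ | ȳᵢ | A·x̄ᵢ | A·ȳᵢ
vertical leg | 3380.00 | 13.00 | 65.00 | 43940.00 | 219700.00
horizontal leg | 2860.00 | 81.00 | 13.00 | 231660.00 | 37180.00
Σ | 6240.00 |  |  | 275600.00 | 256880.00
x_c = 275600.00 / 6240.00 = 44.17 mm
y_c = 256880.00 / 6240.00 = 41.17 mm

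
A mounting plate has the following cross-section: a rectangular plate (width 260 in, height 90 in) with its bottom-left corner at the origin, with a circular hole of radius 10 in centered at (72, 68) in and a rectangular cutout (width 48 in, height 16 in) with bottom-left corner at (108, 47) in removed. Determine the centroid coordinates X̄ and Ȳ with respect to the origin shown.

plate: A = 260 × 90 = 23400.00, centroid at (130.00, 45.00).
hole 1: A = −π·10² = -314.16, centroid at (72.00, 68.00).
hole 2: A = −(48 × 16) = -768.00, centroid at (132.00, 55.00).
ΣA = 22317.84 in², ΣAX̄ = 2918004.53 in³, ΣAȲ = 989397.17 in³.
X̄ = 2918004.53/22317.84 = 130.75 in; Ȳ = 989397.17/22317.84 = 44.33 in.

X̄ = 130.75 in, Ȳ = 44.33 in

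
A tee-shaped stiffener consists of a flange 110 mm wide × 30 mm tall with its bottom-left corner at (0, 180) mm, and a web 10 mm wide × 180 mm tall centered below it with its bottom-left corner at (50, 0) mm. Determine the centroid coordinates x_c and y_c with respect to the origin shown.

Part | A | x̄ᵢ | ȳᵢ | A·x̄ᵢ | A·ȳᵢ
web | 1800.00 | 55.00 | 90.00 | 99000.00 | 162000.00
flange | 3300.00 | 55.00 | 195.00 | 181500.00 | 643500.00
Σ | 5100.00 |  |  | 280500.00 | 805500.00
x_c = 280500.00 / 5100.00 = 55.00 mm
y_c = 805500.00 / 5100.00 = 157.94 mm

x_c = 55.00 mm, y_c = 157.94 mm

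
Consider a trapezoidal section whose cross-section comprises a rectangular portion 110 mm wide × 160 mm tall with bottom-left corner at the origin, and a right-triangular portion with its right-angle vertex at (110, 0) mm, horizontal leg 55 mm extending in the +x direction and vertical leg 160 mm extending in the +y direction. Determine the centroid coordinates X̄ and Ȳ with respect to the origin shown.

Part | A | x̄ᵢ | ȳᵢ | A·x̄ᵢ | A·ȳᵢ
rectangular portion | 17600.00 | 55.00 | 80.00 | 968000.00 | 1408000.00
triangular portion | 4400.00 | 128.33 | 53.33 | 564666.67 | 234666.67
Σ | 22000.00 |  |  | 1532666.67 | 1642666.67
X̄ = 1532666.67 / 22000.00 = 69.67 mm
Ȳ = 1642666.67 / 22000.00 = 74.67 mm

X̄ = 69.67 mm, Ȳ = 74.67 mm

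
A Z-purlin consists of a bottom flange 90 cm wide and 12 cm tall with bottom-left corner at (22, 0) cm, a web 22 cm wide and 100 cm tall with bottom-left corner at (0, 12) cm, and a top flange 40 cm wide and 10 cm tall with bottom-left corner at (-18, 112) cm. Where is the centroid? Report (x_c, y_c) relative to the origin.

x_c = 26.46 cm, y_c = 51.54 cm

bottom flange: A = 90 × 12 = 1080.00, centroid at (67.00, 6.00).
web: A = 22 × 100 = 2200.00, centroid at (11.00, 62.00).
top flange: A = 40 × 10 = 400.00, centroid at (2.00, 117.00).
ΣA = 3680.00 cm², ΣAx_c = 97360.00 cm³, ΣAy_c = 189680.00 cm³.
x_c = 97360.00/3680.00 = 26.46 cm; y_c = 189680.00/3680.00 = 51.54 cm.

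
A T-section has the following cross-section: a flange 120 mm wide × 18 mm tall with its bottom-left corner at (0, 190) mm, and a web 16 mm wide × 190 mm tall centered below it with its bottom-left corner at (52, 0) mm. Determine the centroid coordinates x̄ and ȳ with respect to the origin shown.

web: A = 16 × 190 = 3040.00, centroid at (60.00, 95.00).
flange: A = 120 × 18 = 2160.00, centroid at (60.00, 199.00).
ΣA = 5200.00 mm², ΣAx̄ = 312000.00 mm³, ΣAȳ = 718640.00 mm³.
x̄ = 312000.00/5200.00 = 60.00 mm; ȳ = 718640.00/5200.00 = 138.20 mm.

x̄ = 60.00 mm, ȳ = 138.20 mm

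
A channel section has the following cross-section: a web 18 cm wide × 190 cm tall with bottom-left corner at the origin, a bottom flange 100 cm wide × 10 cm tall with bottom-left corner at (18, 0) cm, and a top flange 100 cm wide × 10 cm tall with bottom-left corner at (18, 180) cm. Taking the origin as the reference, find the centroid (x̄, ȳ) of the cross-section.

Part | A | x̄ᵢ | ȳᵢ | A·x̄ᵢ | A·ȳᵢ
web | 3420.00 | 9.00 | 95.00 | 30780.00 | 324900.00
bottom flange | 1000.00 | 68.00 | 5.00 | 68000.00 | 5000.00
top flange | 1000.00 | 68.00 | 185.00 | 68000.00 | 185000.00
Σ | 5420.00 |  |  | 166780.00 | 514900.00
x̄ = 166780.00 / 5420.00 = 30.77 cm
ȳ = 514900.00 / 5420.00 = 95.00 cm

x̄ = 30.77 cm, ȳ = 95.00 cm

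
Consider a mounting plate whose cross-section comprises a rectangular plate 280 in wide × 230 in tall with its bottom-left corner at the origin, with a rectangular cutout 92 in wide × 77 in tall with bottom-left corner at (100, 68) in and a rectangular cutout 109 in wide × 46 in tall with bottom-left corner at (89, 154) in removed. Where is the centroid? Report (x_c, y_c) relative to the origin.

x_c = 138.85 in, y_c = 110.21 in

Part | A | x̄ᵢ | ȳᵢ | A·x̄ᵢ | A·ȳᵢ
plate | 64400.00 | 140.00 | 115.00 | 9016000.00 | 7406000.00
hole 1 | -7084.00 | 146.00 | 106.50 | -1034264.00 | -754446.00
hole 2 | -5014.00 | 143.50 | 177.00 | -719509.00 | -887478.00
Σ | 52302.00 |  |  | 7262227.00 | 5764076.00
x_c = 7262227.00 / 52302.00 = 138.85 in
y_c = 5764076.00 / 52302.00 = 110.21 in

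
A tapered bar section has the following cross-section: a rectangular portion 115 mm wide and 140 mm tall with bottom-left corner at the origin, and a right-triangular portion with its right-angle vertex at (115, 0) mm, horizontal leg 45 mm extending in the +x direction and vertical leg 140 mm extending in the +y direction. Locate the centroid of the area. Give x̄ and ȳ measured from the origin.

rectangular portion: A = 115 × 140 = 16100.00, centroid at (57.50, 70.00).
triangular portion: A = ½·45·140 = 3150.00, centroid at (130.00, 46.67).
ΣA = 19250.00 mm²
ΣAx̄ = (16100.00)(57.50) + (3150.00)(130.00) = 1335250.00 mm³
ΣAȳ = (16100.00)(70.00) + (3150.00)(46.67) = 1274000.00 mm³
x̄ = 1335250.00 / 19250.00 = 69.36 mm
ȳ = 1274000.00 / 19250.00 = 66.18 mm

x̄ = 69.36 mm, ȳ = 66.18 mm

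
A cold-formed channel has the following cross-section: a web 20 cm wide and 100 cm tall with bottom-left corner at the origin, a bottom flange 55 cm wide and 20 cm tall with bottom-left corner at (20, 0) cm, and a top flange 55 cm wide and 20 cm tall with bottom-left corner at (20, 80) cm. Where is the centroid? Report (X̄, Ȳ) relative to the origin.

web: A = 20 × 100 = 2000.00, centroid at (10.00, 50.00).
bottom flange: A = 55 × 20 = 1100.00, centroid at (47.50, 10.00).
top flange: A = 55 × 20 = 1100.00, centroid at (47.50, 90.00).
ΣA = 4200.00 cm²
ΣAX̄ = (2000.00)(10.00) + (1100.00)(47.50) + (1100.00)(47.50) = 124500.00 cm³
ΣAȲ = (2000.00)(50.00) + (1100.00)(10.00) + (1100.00)(90.00) = 210000.00 cm³
X̄ = 124500.00 / 4200.00 = 29.64 cm
Ȳ = 210000.00 / 4200.00 = 50.00 cm

X̄ = 29.64 cm, Ȳ = 50.00 cm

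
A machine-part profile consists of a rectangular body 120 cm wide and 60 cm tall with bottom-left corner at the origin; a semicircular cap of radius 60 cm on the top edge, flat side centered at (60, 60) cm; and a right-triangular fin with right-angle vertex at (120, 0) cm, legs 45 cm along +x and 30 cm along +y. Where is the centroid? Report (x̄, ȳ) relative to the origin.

x̄ = 63.74 cm, ȳ = 52.18 cm

rectangular body: A = 120 × 60 = 7200.00, centroid at (60.00, 30.00).
semicircular top: A = ½π·60² = 5654.87, centroid at (60.00, 85.46).
triangular fin: A = ½·45·30 = 675.00, centroid at (135.00, 10.00).
ΣA = 13529.87 cm²
ΣAx̄ = (7200.00)(60.00) + (5654.87)(60.00) + (675.00)(135.00) = 862417.01 cm³
ΣAȳ = (7200.00)(30.00) + (5654.87)(85.46) + (675.00)(10.00) = 706042.01 cm³
x̄ = 862417.01 / 13529.87 = 63.74 cm
ȳ = 706042.01 / 13529.87 = 52.18 cm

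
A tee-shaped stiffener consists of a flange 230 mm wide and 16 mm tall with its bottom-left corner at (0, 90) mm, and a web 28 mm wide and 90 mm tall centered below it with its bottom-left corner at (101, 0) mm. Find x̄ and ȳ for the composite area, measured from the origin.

web: A = 28 × 90 = 2520.00, centroid at (115.00, 45.00).
flange: A = 230 × 16 = 3680.00, centroid at (115.00, 98.00).
ΣA = 6200.00 mm², ΣAx̄ = 713000.00 mm³, ΣAȳ = 474040.00 mm³.
x̄ = 713000.00/6200.00 = 115.00 mm; ȳ = 474040.00/6200.00 = 76.46 mm.

x̄ = 115.00 mm, ȳ = 76.46 mm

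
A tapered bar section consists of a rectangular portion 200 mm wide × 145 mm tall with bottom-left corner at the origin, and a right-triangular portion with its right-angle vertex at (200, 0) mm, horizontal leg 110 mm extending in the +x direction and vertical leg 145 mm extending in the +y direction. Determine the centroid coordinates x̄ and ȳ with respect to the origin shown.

x̄ = 129.48 mm, ȳ = 67.29 mm

rectangular portion: A = 200 × 145 = 29000.00, centroid at (100.00, 72.50).
triangular portion: A = ½·110·145 = 7975.00, centroid at (236.67, 48.33).
ΣA = 36975.00 mm², ΣAx̄ = 4787416.67 mm³, ΣAȳ = 2487958.33 mm³.
x̄ = 4787416.67/36975.00 = 129.48 mm; ȳ = 2487958.33/36975.00 = 67.29 mm.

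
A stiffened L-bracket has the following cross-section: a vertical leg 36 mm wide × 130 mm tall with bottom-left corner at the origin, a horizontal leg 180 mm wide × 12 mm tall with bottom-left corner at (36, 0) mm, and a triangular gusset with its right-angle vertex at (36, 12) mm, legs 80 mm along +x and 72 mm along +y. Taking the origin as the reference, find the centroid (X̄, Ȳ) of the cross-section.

Part | A | x̄ᵢ | ȳᵢ | A·x̄ᵢ | A·ȳᵢ
vertical leg | 4680.00 | 18.00 | 65.00 | 84240.00 | 304200.00
horizontal leg | 2160.00 | 126.00 | 6.00 | 272160.00 | 12960.00
gusset | 2880.00 | 62.67 | 36.00 | 180480.00 | 103680.00
Σ | 9720.00 |  |  | 536880.00 | 420840.00
X̄ = 536880.00 / 9720.00 = 55.23 mm
Ȳ = 420840.00 / 9720.00 = 43.30 mm

X̄ = 55.23 mm, Ȳ = 43.30 mm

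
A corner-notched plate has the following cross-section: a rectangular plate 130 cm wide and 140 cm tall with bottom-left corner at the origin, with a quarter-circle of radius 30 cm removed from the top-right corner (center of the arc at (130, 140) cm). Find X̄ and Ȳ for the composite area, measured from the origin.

plate: A = 130 × 140 = 18200.00, centroid at (65.00, 70.00).
removed quarter-circle: A = −¼π·30² = -706.86, centroid at (117.27, 127.27).
ΣA = 17493.14 cm²
ΣAX̄ = (18200.00)(65.00) + (-706.86)(117.27) = 1100108.41 cm³
ΣAȲ = (18200.00)(70.00) + (-706.86)(127.27) = 1184039.83 cm³
X̄ = 1100108.41 / 17493.14 = 62.89 cm
Ȳ = 1184039.83 / 17493.14 = 67.69 cm

X̄ = 62.89 cm, Ȳ = 67.69 cm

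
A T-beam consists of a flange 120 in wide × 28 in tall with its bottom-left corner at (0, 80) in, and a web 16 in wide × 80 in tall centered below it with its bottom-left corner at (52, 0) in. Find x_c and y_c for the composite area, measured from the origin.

x_c = 60.00 in, y_c = 79.10 in

Part | A | x̄ᵢ | ȳᵢ | A·x̄ᵢ | A·ȳᵢ
web | 1280.00 | 60.00 | 40.00 | 76800.00 | 51200.00
flange | 3360.00 | 60.00 | 94.00 | 201600.00 | 315840.00
Σ | 4640.00 |  |  | 278400.00 | 367040.00
x_c = 278400.00 / 4640.00 = 60.00 in
y_c = 367040.00 / 4640.00 = 79.10 in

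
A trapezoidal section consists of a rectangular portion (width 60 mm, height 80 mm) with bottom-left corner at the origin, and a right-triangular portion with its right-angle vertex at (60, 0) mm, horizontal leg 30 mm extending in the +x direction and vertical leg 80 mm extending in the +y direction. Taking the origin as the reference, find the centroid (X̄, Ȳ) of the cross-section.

X̄ = 38.00 mm, Ȳ = 37.33 mm

rectangular portion: A = 60 × 80 = 4800.00, centroid at (30.00, 40.00).
triangular portion: A = ½·30·80 = 1200.00, centroid at (70.00, 26.67).
ΣA = 6000.00 mm²
ΣAX̄ = (4800.00)(30.00) + (1200.00)(70.00) = 228000.00 mm³
ΣAȲ = (4800.00)(40.00) + (1200.00)(26.67) = 224000.00 mm³
X̄ = 228000.00 / 6000.00 = 38.00 mm
Ȳ = 224000.00 / 6000.00 = 37.33 mm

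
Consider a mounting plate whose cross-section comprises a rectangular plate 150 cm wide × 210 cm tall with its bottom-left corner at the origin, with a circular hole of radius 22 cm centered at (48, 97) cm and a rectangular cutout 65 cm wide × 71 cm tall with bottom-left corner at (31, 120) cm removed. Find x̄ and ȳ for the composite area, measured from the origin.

Part | A | x̄ᵢ | ȳᵢ | A·x̄ᵢ | A·ȳᵢ
plate | 31500.00 | 75.00 | 105.00 | 2362500.00 | 3307500.00
hole 1 | -1520.53 | 48.00 | 97.00 | -72985.48 | -147491.49
hole 2 | -4615.00 | 63.50 | 155.50 | -293052.50 | -717632.50
Σ | 25364.47 |  |  | 1996462.02 | 2442376.01
x̄ = 1996462.02 / 25364.47 = 78.71 cm
ȳ = 2442376.01 / 25364.47 = 96.29 cm

x̄ = 78.71 cm, ȳ = 96.29 cm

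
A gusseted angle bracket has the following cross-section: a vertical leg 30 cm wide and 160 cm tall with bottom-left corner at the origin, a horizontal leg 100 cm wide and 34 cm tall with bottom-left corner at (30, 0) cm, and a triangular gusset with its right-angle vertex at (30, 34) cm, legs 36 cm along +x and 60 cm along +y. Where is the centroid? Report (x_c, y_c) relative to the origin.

x_c = 41.96 cm, y_c = 53.89 cm

Part | A | x̄ᵢ | ȳᵢ | A·x̄ᵢ | A·ȳᵢ
vertical leg | 4800.00 | 15.00 | 80.00 | 72000.00 | 384000.00
horizontal leg | 3400.00 | 80.00 | 17.00 | 272000.00 | 57800.00
gusset | 1080.00 | 42.00 | 54.00 | 45360.00 | 58320.00
Σ | 9280.00 |  |  | 389360.00 | 500120.00
x_c = 389360.00 / 9280.00 = 41.96 cm
y_c = 500120.00 / 9280.00 = 53.89 cm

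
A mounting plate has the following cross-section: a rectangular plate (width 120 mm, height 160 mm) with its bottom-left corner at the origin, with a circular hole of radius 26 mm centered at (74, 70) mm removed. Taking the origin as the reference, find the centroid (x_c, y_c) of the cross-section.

x_c = 58.26 mm, y_c = 81.24 mm

plate: A = 120 × 160 = 19200.00, centroid at (60.00, 80.00).
hole: A = −π·26² = -2123.72, centroid at (74.00, 70.00).
ΣA = 17076.28 mm²
ΣAx_c = (19200.00)(60.00) + (-2123.72)(74.00) = 994844.97 mm³
ΣAy_c = (19200.00)(80.00) + (-2123.72)(70.00) = 1387339.84 mm³
x_c = 994844.97 / 17076.28 = 58.26 mm
y_c = 1387339.84 / 17076.28 = 81.24 mm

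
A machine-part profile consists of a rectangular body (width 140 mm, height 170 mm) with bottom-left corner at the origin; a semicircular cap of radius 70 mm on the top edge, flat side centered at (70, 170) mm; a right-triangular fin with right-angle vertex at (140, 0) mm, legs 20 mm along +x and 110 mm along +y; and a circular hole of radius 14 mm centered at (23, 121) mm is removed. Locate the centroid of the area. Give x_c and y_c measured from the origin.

rectangular body: A = 140 × 170 = 23800.00, centroid at (70.00, 85.00).
semicircular top: A = ½π·70² = 7696.90, centroid at (70.00, 199.71).
triangular fin: A = ½·20·110 = 1100.00, centroid at (146.67, 36.67).
hole: A = −π·14² = -615.75, centroid at (23.00, 121.00).
ΣA = 31981.15 mm²
ΣAx_c = (23800.00)(70.00) + (7696.90)(70.00) + (1100.00)(146.67) + (-615.75)(23.00) = 2351954.17 mm³
ΣAy_c = (23800.00)(85.00) + (7696.90)(199.71) + (1100.00)(36.67) + (-615.75)(121.00) = 3525967.33 mm³
x_c = 2351954.17 / 31981.15 = 73.54 mm
y_c = 3525967.33 / 31981.15 = 110.25 mm

x_c = 73.54 mm, y_c = 110.25 mm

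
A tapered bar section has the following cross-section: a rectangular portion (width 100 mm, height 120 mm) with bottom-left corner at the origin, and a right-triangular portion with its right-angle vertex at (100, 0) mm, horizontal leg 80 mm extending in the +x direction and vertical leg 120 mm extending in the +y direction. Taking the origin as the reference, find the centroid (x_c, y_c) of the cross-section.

Part | A | x̄ᵢ | ȳᵢ | A·x̄ᵢ | A·ȳᵢ
rectangular portion | 12000.00 | 50.00 | 60.00 | 600000.00 | 720000.00
triangular portion | 4800.00 | 126.67 | 40.00 | 608000.00 | 192000.00
Σ | 16800.00 |  |  | 1208000.00 | 912000.00
x_c = 1208000.00 / 16800.00 = 71.90 mm
y_c = 912000.00 / 16800.00 = 54.29 mm

x_c = 71.90 mm, y_c = 54.29 mm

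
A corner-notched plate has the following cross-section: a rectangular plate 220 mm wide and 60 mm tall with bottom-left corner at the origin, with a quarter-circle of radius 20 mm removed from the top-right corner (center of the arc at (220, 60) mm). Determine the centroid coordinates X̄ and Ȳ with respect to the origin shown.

X̄ = 107.53 mm, Ȳ = 29.48 mm

Part | A | x̄ᵢ | ȳᵢ | A·x̄ᵢ | A·ȳᵢ
plate | 13200.00 | 110.00 | 30.00 | 1452000.00 | 396000.00
removed quarter-circle | -314.16 | 211.51 | 51.51 | -66448.37 | -16182.89
Σ | 12885.84 |  |  | 1385551.63 | 379817.11
X̄ = 1385551.63 / 12885.84 = 107.53 mm
Ȳ = 379817.11 / 12885.84 = 29.48 mm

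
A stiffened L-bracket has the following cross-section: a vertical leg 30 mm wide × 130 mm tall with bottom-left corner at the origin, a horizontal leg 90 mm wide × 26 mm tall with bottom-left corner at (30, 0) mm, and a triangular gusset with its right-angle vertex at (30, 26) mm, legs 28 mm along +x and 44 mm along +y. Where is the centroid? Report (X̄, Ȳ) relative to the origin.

vertical leg: A = 30 × 130 = 3900.00, centroid at (15.00, 65.00).
horizontal leg: A = 90 × 26 = 2340.00, centroid at (75.00, 13.00).
gusset: A = ½·28·44 = 616.00, centroid at (39.33, 40.67).
ΣA = 6856.00 mm²
ΣAX̄ = (3900.00)(15.00) + (2340.00)(75.00) + (616.00)(39.33) = 258229.33 mm³
ΣAȲ = (3900.00)(65.00) + (2340.00)(13.00) + (616.00)(40.67) = 308970.67 mm³
X̄ = 258229.33 / 6856.00 = 37.66 mm
Ȳ = 308970.67 / 6856.00 = 45.07 mm

X̄ = 37.66 mm, Ȳ = 45.07 mm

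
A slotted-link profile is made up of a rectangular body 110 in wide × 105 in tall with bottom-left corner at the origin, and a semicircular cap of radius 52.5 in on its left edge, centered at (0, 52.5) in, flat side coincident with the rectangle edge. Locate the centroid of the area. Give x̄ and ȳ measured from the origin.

rectangular body: A = 110 × 105 = 11550.00, centroid at (55.00, 52.50).
semicircular end: A = ½π·52.5² = 4329.51, centroid at (-22.28, 52.50).
ΣA = 15879.51 in²
ΣAx̄ = (11550.00)(55.00) + (4329.51)(-22.28) = 538781.25 in³
ΣAȳ = (11550.00)(52.50) + (4329.51)(52.50) = 833674.14 in³
x̄ = 538781.25 / 15879.51 = 33.93 in
ȳ = 833674.14 / 15879.51 = 52.50 in

x̄ = 33.93 in, ȳ = 52.50 in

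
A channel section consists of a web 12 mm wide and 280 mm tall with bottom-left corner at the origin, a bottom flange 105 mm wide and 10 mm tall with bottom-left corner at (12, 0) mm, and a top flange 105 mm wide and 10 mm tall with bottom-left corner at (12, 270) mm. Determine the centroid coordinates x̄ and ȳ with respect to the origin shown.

x̄ = 28.50 mm, ȳ = 140.00 mm

web: A = 12 × 280 = 3360.00, centroid at (6.00, 140.00).
bottom flange: A = 105 × 10 = 1050.00, centroid at (64.50, 5.00).
top flange: A = 105 × 10 = 1050.00, centroid at (64.50, 275.00).
ΣA = 5460.00 mm²
ΣAx̄ = (3360.00)(6.00) + (1050.00)(64.50) + (1050.00)(64.50) = 155610.00 mm³
ΣAȳ = (3360.00)(140.00) + (1050.00)(5.00) + (1050.00)(275.00) = 764400.00 mm³
x̄ = 155610.00 / 5460.00 = 28.50 mm
ȳ = 764400.00 / 5460.00 = 140.00 mm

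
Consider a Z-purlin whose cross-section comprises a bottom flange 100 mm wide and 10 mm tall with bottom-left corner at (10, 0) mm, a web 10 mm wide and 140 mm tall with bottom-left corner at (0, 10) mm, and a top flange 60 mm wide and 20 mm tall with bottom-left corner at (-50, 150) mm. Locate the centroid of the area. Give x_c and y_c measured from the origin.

Part | A | x̄ᵢ | ȳᵢ | A·x̄ᵢ | A·ȳᵢ
bottom flange | 1000.00 | 60.00 | 5.00 | 60000.00 | 5000.00
web | 1400.00 | 5.00 | 80.00 | 7000.00 | 112000.00
top flange | 1200.00 | -20.00 | 160.00 | -24000.00 | 192000.00
Σ | 3600.00 |  |  | 43000.00 | 309000.00
x_c = 43000.00 / 3600.00 = 11.94 mm
y_c = 309000.00 / 3600.00 = 85.83 mm

x_c = 11.94 mm, y_c = 85.83 mm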